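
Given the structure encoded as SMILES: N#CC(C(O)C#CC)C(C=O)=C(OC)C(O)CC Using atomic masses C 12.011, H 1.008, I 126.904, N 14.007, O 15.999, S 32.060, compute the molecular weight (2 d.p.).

First, the molecular formula is C13H17NO4 (counting implicit H from valence).
  C: 13 × 12.011 = 156.143
  H: 17 × 1.008 = 17.136
  N: 1 × 14.007 = 14.007
  O: 4 × 15.999 = 63.996
Sum: 13×12.011 + 17×1.008 + 1×14.007 + 4×15.999 = 251.282 → 251.28 g/mol.

251.28 g/mol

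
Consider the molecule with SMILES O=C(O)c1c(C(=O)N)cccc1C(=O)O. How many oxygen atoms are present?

Scan the SMILES for O atoms (remember two-letter symbols like Cl and Br are single atoms).
Oxygen count: 5.

5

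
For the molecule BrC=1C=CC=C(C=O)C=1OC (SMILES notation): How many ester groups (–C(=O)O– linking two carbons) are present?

0

Scan the SMILES for the ester motif — none present.
Groups that are present: 1 aldehyde, 1 ether.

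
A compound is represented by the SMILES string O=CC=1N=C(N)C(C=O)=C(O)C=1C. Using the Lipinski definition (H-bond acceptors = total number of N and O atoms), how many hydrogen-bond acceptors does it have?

N atoms: 2; O atoms: 3.
Lipinski HBA = 2 + 3 = 5.

5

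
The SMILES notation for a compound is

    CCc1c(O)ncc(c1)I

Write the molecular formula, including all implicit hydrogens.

Walk through each heavy atom and fill implicit hydrogens from standard valence (C 4, N 3, O 2, S 2, halogen 1); for lowercase aromatic atoms, an aromatic c carries 1 H when it has two neighbours and 0 H with three, and aromatic n carries 0 H:
  atom 1: C, bond orders sum to 1 (valence 4) → 3 H
  atom 2: C, bond orders sum to 2 (valence 4) → 2 H
  atom 3: aromatic c, 3 neighbours → 0 H
  atom 4: aromatic c, 3 neighbours → 0 H
  atom 5: O, bond orders sum to 1 (valence 2) → 1 H
  atom 6: aromatic n, 2 neighbours → 0 H
  atom 7: aromatic c, 2 neighbours → 1 H
  atom 8: aromatic c, 3 neighbours → 0 H
  atom 9: aromatic c, 2 neighbours → 1 H
  atom 10: I (halogen, monovalent) → 0 H
Totals → C:7, H:8, I:1, N:1, O:1.

C7H8INO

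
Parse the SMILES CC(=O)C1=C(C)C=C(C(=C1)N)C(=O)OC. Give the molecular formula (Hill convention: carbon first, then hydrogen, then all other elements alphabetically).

C11H13NO3

Walk through each heavy atom and fill implicit hydrogens from standard valence (C 4, N 3, O 2, S 2, halogen 1):
  atom 1: C, bond orders sum to 1 (valence 4) → 3 H
  atom 2: C, bond orders sum to 4 (valence 4) → 0 H
  atom 3: O, bond orders sum to 2 (valence 2) → 0 H
  atom 4: C, bond orders sum to 4 (valence 4) → 0 H
  atom 5: C, bond orders sum to 4 (valence 4) → 0 H
  atom 6: C, bond orders sum to 1 (valence 4) → 3 H
  atom 7: C, bond orders sum to 3 (valence 4) → 1 H
  atom 8: C, bond orders sum to 4 (valence 4) → 0 H
  atom 9: C, bond orders sum to 4 (valence 4) → 0 H
  atom 10: C, bond orders sum to 3 (valence 4) → 1 H
  atom 11: N, bond orders sum to 1 (valence 3) → 2 H
  atom 12: C, bond orders sum to 4 (valence 4) → 0 H
  atom 13: O, bond orders sum to 2 (valence 2) → 0 H
  atom 14: O, bond orders sum to 2 (valence 2) → 0 H
  atom 15: C, bond orders sum to 1 (valence 4) → 3 H
Totals → C:11, H:13, N:1, O:3.
In Hill order: C11H13NO3.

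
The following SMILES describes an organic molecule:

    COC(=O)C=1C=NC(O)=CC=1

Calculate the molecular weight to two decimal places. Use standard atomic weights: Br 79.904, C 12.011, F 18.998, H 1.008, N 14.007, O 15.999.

First, the molecular formula is C7H7NO3 (counting implicit H from valence).
  C: 7 × 12.011 = 84.077
  H: 7 × 1.008 = 7.056
  N: 1 × 14.007 = 14.007
  O: 3 × 15.999 = 47.997
Sum: 7×12.011 + 7×1.008 + 1×14.007 + 3×15.999 = 153.137 → 153.14 g/mol.

153.14 g/mol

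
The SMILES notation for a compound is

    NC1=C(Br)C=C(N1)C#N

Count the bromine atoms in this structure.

Scan the SMILES for Br atoms (remember two-letter symbols like Cl and Br are single atoms).
Bromine count: 1.

1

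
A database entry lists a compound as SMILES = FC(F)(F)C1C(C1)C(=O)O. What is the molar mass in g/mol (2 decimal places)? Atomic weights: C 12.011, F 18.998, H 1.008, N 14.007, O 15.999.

154.09 g/mol

First, the molecular formula is C5H5F3O2 (counting implicit H from valence).
  C: 5 × 12.011 = 60.055
  F: 3 × 18.998 = 56.994
  H: 5 × 1.008 = 5.040
  O: 2 × 15.999 = 31.998
Sum: 5×12.011 + 3×18.998 + 5×1.008 + 2×15.999 = 154.087 → 154.09 g/mol.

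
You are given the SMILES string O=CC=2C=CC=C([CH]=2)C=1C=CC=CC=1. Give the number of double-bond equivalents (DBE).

9

Molecular formula: C13H10O.
DoU = (2C + 2 + N − H − X) / 2, where X is the halogen count and O/S are ignored.
    = (2·13 + 2 + 0 − 10 − 0) / 2 = 18 / 2 = 9.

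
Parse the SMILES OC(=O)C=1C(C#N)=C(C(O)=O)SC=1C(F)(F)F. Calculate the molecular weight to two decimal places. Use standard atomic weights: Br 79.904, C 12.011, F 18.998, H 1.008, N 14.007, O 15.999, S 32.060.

265.16 g/mol

First, the molecular formula is C8H2F3NO4S (counting implicit H from valence).
  C: 8 × 12.011 = 96.088
  F: 3 × 18.998 = 56.994
  H: 2 × 1.008 = 2.016
  N: 1 × 14.007 = 14.007
  O: 4 × 15.999 = 63.996
  S: 1 × 32.060 = 32.060
Sum: 8×12.011 + 3×18.998 + 2×1.008 + 1×14.007 + 4×15.999 + 1×32.060 = 265.161 → 265.16 g/mol.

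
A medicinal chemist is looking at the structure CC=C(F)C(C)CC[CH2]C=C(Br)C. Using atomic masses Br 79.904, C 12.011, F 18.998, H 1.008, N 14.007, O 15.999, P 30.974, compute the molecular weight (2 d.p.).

249.17 g/mol

First, the molecular formula is C11H18BrF (counting implicit H from valence).
  Br: 1 × 79.904 = 79.904
  C: 11 × 12.011 = 132.121
  F: 1 × 18.998 = 18.998
  H: 18 × 1.008 = 18.144
Sum: 1×79.904 + 11×12.011 + 1×18.998 + 18×1.008 = 249.167 → 249.17 g/mol.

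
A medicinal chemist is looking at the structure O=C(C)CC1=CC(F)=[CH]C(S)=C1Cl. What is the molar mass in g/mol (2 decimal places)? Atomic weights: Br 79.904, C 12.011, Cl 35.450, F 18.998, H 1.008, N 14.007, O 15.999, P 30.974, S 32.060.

First, the molecular formula is C9H8ClFOS (counting implicit H from valence).
  C: 9 × 12.011 = 108.099
  Cl: 1 × 35.450 = 35.450
  F: 1 × 18.998 = 18.998
  H: 8 × 1.008 = 8.064
  O: 1 × 15.999 = 15.999
  S: 1 × 32.060 = 32.060
Sum: 9×12.011 + 1×35.450 + 1×18.998 + 8×1.008 + 1×15.999 + 1×32.060 = 218.670 → 218.67 g/mol.

218.67 g/mol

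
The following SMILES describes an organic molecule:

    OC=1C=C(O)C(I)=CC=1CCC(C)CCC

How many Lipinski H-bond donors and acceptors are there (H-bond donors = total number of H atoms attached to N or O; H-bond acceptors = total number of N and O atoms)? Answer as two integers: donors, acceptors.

2, 2

Donors: find every N or O and count the H atoms it carries.
  atom 1 (O): bond orders sum to 1 → 1 H
  atom 5 (O): bond orders sum to 1 → 1 H
Lipinski HBD = 2.
Acceptors: N atoms = 0, O atoms = 2 → HBA = 2.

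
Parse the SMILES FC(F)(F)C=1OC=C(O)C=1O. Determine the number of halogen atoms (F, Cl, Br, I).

Halogen atoms appear at heavy-atom positions 1, 3, 4 (3×F).
Other groups present: 2 hydroxyl.
Halogen count: 3.

3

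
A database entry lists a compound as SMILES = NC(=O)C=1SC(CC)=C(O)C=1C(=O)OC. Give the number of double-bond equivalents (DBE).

Molecular formula: C9H11NO4S.
DoU = (2C + 2 + N − H − X) / 2, where X is the halogen count and O/S are ignored.
    = (2·9 + 2 + 1 − 11 − 0) / 2 = 10 / 2 = 5.

5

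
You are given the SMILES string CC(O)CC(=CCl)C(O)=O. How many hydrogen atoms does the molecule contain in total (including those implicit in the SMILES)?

9

Walk through each heavy atom and fill implicit hydrogens from standard valence (C 4, N 3, O 2, S 2, halogen 1):
  atom 1: C, bond orders sum to 1 (valence 4) → 3 H
  atom 2: C, bond orders sum to 3 (valence 4) → 1 H
  atom 3: O, bond orders sum to 1 (valence 2) → 1 H
  atom 4: C, bond orders sum to 2 (valence 4) → 2 H
  atom 5: C, bond orders sum to 4 (valence 4) → 0 H
  atom 6: C, bond orders sum to 3 (valence 4) → 1 H
  atom 7: Cl (halogen, monovalent) → 0 H
  atom 8: C, bond orders sum to 4 (valence 4) → 0 H
  atom 9: O, bond orders sum to 1 (valence 2) → 1 H
  atom 10: O, bond orders sum to 2 (valence 2) → 0 H
Total hydrogens: 9.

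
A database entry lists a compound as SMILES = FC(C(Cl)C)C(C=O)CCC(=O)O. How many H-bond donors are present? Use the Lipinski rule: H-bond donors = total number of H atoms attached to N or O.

1

Donors: find every N or O and count the H atoms it carries.
  atom 8 (O): bond orders sum to 2 → 0 H
  atom 12 (O): bond orders sum to 2 → 0 H
  atom 13 (O): bond orders sum to 1 → 1 H
Lipinski HBD = 1.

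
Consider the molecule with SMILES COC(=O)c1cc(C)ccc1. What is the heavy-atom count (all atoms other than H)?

Every atom symbol written in the SMILES (organic subset) is one heavy atom; implicit H are not written.
Heavy atoms by element → C:9, O:2.
Total: 11.

11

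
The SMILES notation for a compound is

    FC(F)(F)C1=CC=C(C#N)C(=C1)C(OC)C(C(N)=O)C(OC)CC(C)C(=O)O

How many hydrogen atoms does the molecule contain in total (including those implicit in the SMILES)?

Walk through each heavy atom and fill implicit hydrogens from standard valence (C 4, N 3, O 2, S 2, halogen 1):
  atom 1: F (halogen, monovalent) → 0 H
  atom 2: C, bond orders sum to 4 (valence 4) → 0 H
  atom 3: F (halogen, monovalent) → 0 H
  atom 4: F (halogen, monovalent) → 0 H
  atom 5: C, bond orders sum to 4 (valence 4) → 0 H
  atom 6: C, bond orders sum to 3 (valence 4) → 1 H
  atom 7: C, bond orders sum to 3 (valence 4) → 1 H
  atom 8: C, bond orders sum to 4 (valence 4) → 0 H
  atom 9: C, bond orders sum to 4 (valence 4) → 0 H
  atom 10: N, bond orders sum to 3 (valence 3) → 0 H
  atom 11: C, bond orders sum to 4 (valence 4) → 0 H
  atom 12: C, bond orders sum to 3 (valence 4) → 1 H
  atom 13: C, bond orders sum to 3 (valence 4) → 1 H
  atom 14: O, bond orders sum to 2 (valence 2) → 0 H
  atom 15: C, bond orders sum to 1 (valence 4) → 3 H
  atom 16: C, bond orders sum to 3 (valence 4) → 1 H
  atom 17: C, bond orders sum to 4 (valence 4) → 0 H
  atom 18: N, bond orders sum to 1 (valence 3) → 2 H
  atom 19: O, bond orders sum to 2 (valence 2) → 0 H
  atom 20: C, bond orders sum to 3 (valence 4) → 1 H
  atom 21: O, bond orders sum to 2 (valence 2) → 0 H
  atom 22: C, bond orders sum to 1 (valence 4) → 3 H
  atom 23: C, bond orders sum to 2 (valence 4) → 2 H
  atom 24: C, bond orders sum to 3 (valence 4) → 1 H
  atom 25: C, bond orders sum to 1 (valence 4) → 3 H
  atom 26: C, bond orders sum to 4 (valence 4) → 0 H
  atom 27: O, bond orders sum to 2 (valence 2) → 0 H
  atom 28: O, bond orders sum to 1 (valence 2) → 1 H
Total hydrogens: 21.

21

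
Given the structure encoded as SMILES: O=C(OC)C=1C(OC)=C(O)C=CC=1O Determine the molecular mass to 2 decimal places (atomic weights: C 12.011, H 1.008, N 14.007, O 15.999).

First, the molecular formula is C9H10O5 (counting implicit H from valence).
  C: 9 × 12.011 = 108.099
  H: 10 × 1.008 = 10.080
  O: 5 × 15.999 = 79.995
Sum: 9×12.011 + 10×1.008 + 5×15.999 = 198.174 → 198.17 g/mol.

198.17 g/mol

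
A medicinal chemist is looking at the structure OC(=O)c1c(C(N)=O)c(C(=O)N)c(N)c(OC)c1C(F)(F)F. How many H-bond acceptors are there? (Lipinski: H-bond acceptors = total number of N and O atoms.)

8

N atoms: 3; O atoms: 5.
Lipinski HBA = 3 + 5 = 8.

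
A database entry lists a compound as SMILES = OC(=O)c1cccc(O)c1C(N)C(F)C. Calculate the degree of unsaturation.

5

Molecular formula: C10H12FNO3.
DoU = (2C + 2 + N − H − X) / 2, where X is the halogen count and O/S are ignored.
    = (2·10 + 2 + 1 − 12 − 1) / 2 = 10 / 2 = 5.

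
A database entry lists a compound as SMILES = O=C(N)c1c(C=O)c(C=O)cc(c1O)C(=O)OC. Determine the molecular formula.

Walk through each heavy atom and fill implicit hydrogens from standard valence (C 4, N 3, O 2, S 2, halogen 1); for lowercase aromatic atoms, an aromatic c carries 1 H when it has two neighbours and 0 H with three, and aromatic n carries 0 H:
  atom 1: O, bond orders sum to 2 (valence 2) → 0 H
  atom 2: C, bond orders sum to 4 (valence 4) → 0 H
  atom 3: N, bond orders sum to 1 (valence 3) → 2 H
  atom 4: aromatic c, 3 neighbours → 0 H
  atom 5: aromatic c, 3 neighbours → 0 H
  atom 6: C, bond orders sum to 3 (valence 4) → 1 H
  atom 7: O, bond orders sum to 2 (valence 2) → 0 H
  atom 8: aromatic c, 3 neighbours → 0 H
  atom 9: C, bond orders sum to 3 (valence 4) → 1 H
  atom 10: O, bond orders sum to 2 (valence 2) → 0 H
  atom 11: aromatic c, 2 neighbours → 1 H
  atom 12: aromatic c, 3 neighbours → 0 H
  atom 13: aromatic c, 3 neighbours → 0 H
  atom 14: O, bond orders sum to 1 (valence 2) → 1 H
  atom 15: C, bond orders sum to 4 (valence 4) → 0 H
  atom 16: O, bond orders sum to 2 (valence 2) → 0 H
  atom 17: O, bond orders sum to 2 (valence 2) → 0 H
  atom 18: C, bond orders sum to 1 (valence 4) → 3 H
Totals → C:11, H:9, N:1, O:6.
In Hill order: C11H9NO6.

C11H9NO6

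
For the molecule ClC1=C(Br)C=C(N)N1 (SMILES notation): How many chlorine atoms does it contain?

Scan the SMILES for Cl atoms (remember two-letter symbols like Cl and Br are single atoms).
Chlorine count: 1.

1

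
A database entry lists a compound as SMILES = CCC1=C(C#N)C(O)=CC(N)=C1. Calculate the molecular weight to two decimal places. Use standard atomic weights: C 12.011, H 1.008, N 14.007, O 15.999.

First, the molecular formula is C9H10N2O (counting implicit H from valence).
  C: 9 × 12.011 = 108.099
  H: 10 × 1.008 = 10.080
  N: 2 × 14.007 = 28.014
  O: 1 × 15.999 = 15.999
Sum: 9×12.011 + 10×1.008 + 2×14.007 + 1×15.999 = 162.192 → 162.19 g/mol.

162.19 g/mol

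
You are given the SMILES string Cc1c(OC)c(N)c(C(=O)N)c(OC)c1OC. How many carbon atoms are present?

Count every carbon token in the SMILES (each C, including those in ring-closure positions and inside branches).
Carbon count: 11.

11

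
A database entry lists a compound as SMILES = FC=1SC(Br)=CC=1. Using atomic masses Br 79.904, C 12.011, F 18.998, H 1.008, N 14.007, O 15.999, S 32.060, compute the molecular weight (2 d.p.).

First, the molecular formula is C4H2BrFS (counting implicit H from valence).
  Br: 1 × 79.904 = 79.904
  C: 4 × 12.011 = 48.044
  F: 1 × 18.998 = 18.998
  H: 2 × 1.008 = 2.016
  S: 1 × 32.060 = 32.060
Sum: 1×79.904 + 4×12.011 + 1×18.998 + 2×1.008 + 1×32.060 = 181.022 → 181.02 g/mol.

181.02 g/mol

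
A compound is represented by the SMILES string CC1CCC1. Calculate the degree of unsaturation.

Degree of unsaturation = (number of rings) + (number of π bonds).
Ring closures in the SMILES: 1.
π bonds: none → 0 DoU from unsaturation.
Total DoU = 1 + 0 = 1.

1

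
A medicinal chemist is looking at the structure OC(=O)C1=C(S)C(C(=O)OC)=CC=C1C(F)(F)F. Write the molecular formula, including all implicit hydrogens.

C10H7F3O4S

Walk through each heavy atom and fill implicit hydrogens from standard valence (C 4, N 3, O 2, S 2, halogen 1):
  atom 1: O, bond orders sum to 1 (valence 2) → 1 H
  atom 2: C, bond orders sum to 4 (valence 4) → 0 H
  atom 3: O, bond orders sum to 2 (valence 2) → 0 H
  atom 4: C, bond orders sum to 4 (valence 4) → 0 H
  atom 5: C, bond orders sum to 4 (valence 4) → 0 H
  atom 6: S, bond orders sum to 1 (valence 2) → 1 H
  atom 7: C, bond orders sum to 4 (valence 4) → 0 H
  atom 8: C, bond orders sum to 4 (valence 4) → 0 H
  atom 9: O, bond orders sum to 2 (valence 2) → 0 H
  atom 10: O, bond orders sum to 2 (valence 2) → 0 H
  atom 11: C, bond orders sum to 1 (valence 4) → 3 H
  atom 12: C, bond orders sum to 3 (valence 4) → 1 H
  atom 13: C, bond orders sum to 3 (valence 4) → 1 H
  atom 14: C, bond orders sum to 4 (valence 4) → 0 H
  atom 15: C, bond orders sum to 4 (valence 4) → 0 H
  atom 16: F (halogen, monovalent) → 0 H
  atom 17: F (halogen, monovalent) → 0 H
  atom 18: F (halogen, monovalent) → 0 H
Totals → C:10, H:7, F:3, O:4, S:1.
In Hill order: C10H7F3O4S.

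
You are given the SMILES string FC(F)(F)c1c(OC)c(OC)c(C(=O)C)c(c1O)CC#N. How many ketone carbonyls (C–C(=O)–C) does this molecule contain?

1

The ketone motif appears at heavy-atom position 13 in the SMILES.
Other groups present: 2 ether, 1 hydroxyl, 1 nitrile.
Ketone count: 1.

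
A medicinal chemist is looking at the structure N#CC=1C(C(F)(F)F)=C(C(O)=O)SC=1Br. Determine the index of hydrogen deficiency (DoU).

6

Degree of unsaturation = (number of rings) + (number of π bonds).
Ring closures in the SMILES: 1.
π bonds: 3 double bonds (each 1 DoU), 1 triple bond (each 2 DoU) → 5 DoU from unsaturation.
Total DoU = 1 + 5 = 6.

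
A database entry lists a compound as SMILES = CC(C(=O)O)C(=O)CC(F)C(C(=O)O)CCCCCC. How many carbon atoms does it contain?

14

Count every carbon token in the SMILES (each C, including those in ring-closure positions and inside branches).
Carbon count: 14.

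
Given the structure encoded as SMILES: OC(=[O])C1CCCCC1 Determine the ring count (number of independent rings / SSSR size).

In SMILES, each pair of matching ring-closure digits denotes one ring-closing bond; the number of such bonds equals the number of independent rings.
Ring-closure bonds here: 1.

1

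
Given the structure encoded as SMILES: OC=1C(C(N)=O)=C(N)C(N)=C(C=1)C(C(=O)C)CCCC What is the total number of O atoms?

3

Scan the SMILES for O atoms (remember two-letter symbols like Cl and Br are single atoms).
Oxygen count: 3.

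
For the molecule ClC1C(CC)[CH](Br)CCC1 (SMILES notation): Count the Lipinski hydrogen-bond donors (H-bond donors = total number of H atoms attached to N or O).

0

Donors: find every N or O and count the H atoms it carries.
  (no N or O atoms present)
Lipinski HBD = 0.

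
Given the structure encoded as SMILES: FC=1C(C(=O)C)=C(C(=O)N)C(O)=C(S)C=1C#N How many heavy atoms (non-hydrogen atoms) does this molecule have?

Every atom symbol written in the SMILES (organic subset) is one heavy atom; implicit H are not written.
Heavy atoms by element → C:10, F:1, N:2, O:3, S:1.
Total: 17.

17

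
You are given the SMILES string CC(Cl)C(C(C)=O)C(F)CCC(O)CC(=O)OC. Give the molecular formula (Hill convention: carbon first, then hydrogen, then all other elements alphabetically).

C12H20ClFO4

Walk through each heavy atom and fill implicit hydrogens from standard valence (C 4, N 3, O 2, S 2, halogen 1):
  atom 1: C, bond orders sum to 1 (valence 4) → 3 H
  atom 2: C, bond orders sum to 3 (valence 4) → 1 H
  atom 3: Cl (halogen, monovalent) → 0 H
  atom 4: C, bond orders sum to 3 (valence 4) → 1 H
  atom 5: C, bond orders sum to 4 (valence 4) → 0 H
  atom 6: C, bond orders sum to 1 (valence 4) → 3 H
  atom 7: O, bond orders sum to 2 (valence 2) → 0 H
  atom 8: C, bond orders sum to 3 (valence 4) → 1 H
  atom 9: F (halogen, monovalent) → 0 H
  atom 10: C, bond orders sum to 2 (valence 4) → 2 H
  atom 11: C, bond orders sum to 2 (valence 4) → 2 H
  atom 12: C, bond orders sum to 3 (valence 4) → 1 H
  atom 13: O, bond orders sum to 1 (valence 2) → 1 H
  atom 14: C, bond orders sum to 2 (valence 4) → 2 H
  atom 15: C, bond orders sum to 4 (valence 4) → 0 H
  atom 16: O, bond orders sum to 2 (valence 2) → 0 H
  atom 17: O, bond orders sum to 2 (valence 2) → 0 H
  atom 18: C, bond orders sum to 1 (valence 4) → 3 H
Totals → C:12, H:20, Cl:1, F:1, O:4.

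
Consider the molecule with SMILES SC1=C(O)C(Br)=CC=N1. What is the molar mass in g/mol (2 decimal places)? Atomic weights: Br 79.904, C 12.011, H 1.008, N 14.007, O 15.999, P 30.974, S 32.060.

First, the molecular formula is C5H4BrNOS (counting implicit H from valence).
  Br: 1 × 79.904 = 79.904
  C: 5 × 12.011 = 60.055
  H: 4 × 1.008 = 4.032
  N: 1 × 14.007 = 14.007
  O: 1 × 15.999 = 15.999
  S: 1 × 32.060 = 32.060
Sum: 1×79.904 + 5×12.011 + 4×1.008 + 1×14.007 + 1×15.999 + 1×32.060 = 206.057 → 206.06 g/mol.

206.06 g/mol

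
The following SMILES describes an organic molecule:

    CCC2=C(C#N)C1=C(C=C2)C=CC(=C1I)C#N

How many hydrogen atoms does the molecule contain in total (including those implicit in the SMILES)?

Walk through each heavy atom and fill implicit hydrogens from standard valence (C 4, N 3, O 2, S 2, halogen 1):
  atom 1: C, bond orders sum to 1 (valence 4) → 3 H
  atom 2: C, bond orders sum to 2 (valence 4) → 2 H
  atom 3: C, bond orders sum to 4 (valence 4) → 0 H
  atom 4: C, bond orders sum to 4 (valence 4) → 0 H
  atom 5: C, bond orders sum to 4 (valence 4) → 0 H
  atom 6: N, bond orders sum to 3 (valence 3) → 0 H
  atom 7: C, bond orders sum to 4 (valence 4) → 0 H
  atom 8: C, bond orders sum to 4 (valence 4) → 0 H
  atom 9: C, bond orders sum to 3 (valence 4) → 1 H
  atom 10: C, bond orders sum to 3 (valence 4) → 1 H
  atom 11: C, bond orders sum to 3 (valence 4) → 1 H
  atom 12: C, bond orders sum to 3 (valence 4) → 1 H
  atom 13: C, bond orders sum to 4 (valence 4) → 0 H
  atom 14: C, bond orders sum to 4 (valence 4) → 0 H
  atom 15: I (halogen, monovalent) → 0 H
  atom 16: C, bond orders sum to 4 (valence 4) → 0 H
  atom 17: N, bond orders sum to 3 (valence 3) → 0 H
Total hydrogens: 9.

9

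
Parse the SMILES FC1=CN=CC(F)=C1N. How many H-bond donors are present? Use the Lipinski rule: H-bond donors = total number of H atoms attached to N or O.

2

Donors: find every N or O and count the H atoms it carries.
  atom 4 (N): bond orders sum to 3 → 0 H
  atom 9 (N): bond orders sum to 1 → 2 H
Lipinski HBD = 2.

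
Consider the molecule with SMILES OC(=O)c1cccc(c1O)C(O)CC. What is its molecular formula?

Walk through each heavy atom and fill implicit hydrogens from standard valence (C 4, N 3, O 2, S 2, halogen 1); for lowercase aromatic atoms, an aromatic c carries 1 H when it has two neighbours and 0 H with three, and aromatic n carries 0 H:
  atom 1: O, bond orders sum to 1 (valence 2) → 1 H
  atom 2: C, bond orders sum to 4 (valence 4) → 0 H
  atom 3: O, bond orders sum to 2 (valence 2) → 0 H
  atom 4: aromatic c, 3 neighbours → 0 H
  atom 5: aromatic c, 2 neighbours → 1 H
  atom 6: aromatic c, 2 neighbours → 1 H
  atom 7: aromatic c, 2 neighbours → 1 H
  atom 8: aromatic c, 3 neighbours → 0 H
  atom 9: aromatic c, 3 neighbours → 0 H
  atom 10: O, bond orders sum to 1 (valence 2) → 1 H
  atom 11: C, bond orders sum to 3 (valence 4) → 1 H
  atom 12: O, bond orders sum to 1 (valence 2) → 1 H
  atom 13: C, bond orders sum to 2 (valence 4) → 2 H
  atom 14: C, bond orders sum to 1 (valence 4) → 3 H
Totals → C:10, H:12, O:4.

C10H12O4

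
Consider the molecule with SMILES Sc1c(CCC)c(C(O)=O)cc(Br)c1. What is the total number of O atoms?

Scan the SMILES for O atoms (remember two-letter symbols like Cl and Br are single atoms).
Oxygen count: 2.

2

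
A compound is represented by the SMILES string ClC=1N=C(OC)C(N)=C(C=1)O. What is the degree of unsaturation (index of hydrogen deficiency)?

Degree of unsaturation = (number of rings) + (number of π bonds).
Ring closures in the SMILES: 1.
π bonds: 3 double bonds (each 1 DoU) → 3 DoU from unsaturation.
Total DoU = 1 + 3 = 4.

4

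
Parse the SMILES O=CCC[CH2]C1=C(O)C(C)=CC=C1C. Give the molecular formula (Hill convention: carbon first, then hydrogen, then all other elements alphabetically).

C12H16O2

Walk through each heavy atom and fill implicit hydrogens from standard valence (C 4, N 3, O 2, S 2, halogen 1):
  atom 1: O, bond orders sum to 2 (valence 2) → 0 H
  atom 2: C, bond orders sum to 3 (valence 4) → 1 H
  atom 3: C, bond orders sum to 2 (valence 4) → 2 H
  atom 4: C, bond orders sum to 2 (valence 4) → 2 H
  atom 5: C with explicit H count 2
  atom 6: C, bond orders sum to 4 (valence 4) → 0 H
  atom 7: C, bond orders sum to 4 (valence 4) → 0 H
  atom 8: O, bond orders sum to 1 (valence 2) → 1 H
  atom 9: C, bond orders sum to 4 (valence 4) → 0 H
  atom 10: C, bond orders sum to 1 (valence 4) → 3 H
  atom 11: C, bond orders sum to 3 (valence 4) → 1 H
  atom 12: C, bond orders sum to 3 (valence 4) → 1 H
  atom 13: C, bond orders sum to 4 (valence 4) → 0 H
  atom 14: C, bond orders sum to 1 (valence 4) → 3 H
Totals → C:12, H:16, O:2.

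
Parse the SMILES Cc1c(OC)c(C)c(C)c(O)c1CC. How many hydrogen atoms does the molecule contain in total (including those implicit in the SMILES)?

Walk through each heavy atom and fill implicit hydrogens from standard valence (C 4, N 3, O 2, S 2, halogen 1); for lowercase aromatic atoms, an aromatic c carries 1 H when it has two neighbours and 0 H with three, and aromatic n carries 0 H:
  atom 1: C, bond orders sum to 1 (valence 4) → 3 H
  atom 2: aromatic c, 3 neighbours → 0 H
  atom 3: aromatic c, 3 neighbours → 0 H
  atom 4: O, bond orders sum to 2 (valence 2) → 0 H
  atom 5: C, bond orders sum to 1 (valence 4) → 3 H
  atom 6: aromatic c, 3 neighbours → 0 H
  atom 7: C, bond orders sum to 1 (valence 4) → 3 H
  atom 8: aromatic c, 3 neighbours → 0 H
  atom 9: C, bond orders sum to 1 (valence 4) → 3 H
  atom 10: aromatic c, 3 neighbours → 0 H
  atom 11: O, bond orders sum to 1 (valence 2) → 1 H
  atom 12: aromatic c, 3 neighbours → 0 H
  atom 13: C, bond orders sum to 2 (valence 4) → 2 H
  atom 14: C, bond orders sum to 1 (valence 4) → 3 H
Total hydrogens: 18.

18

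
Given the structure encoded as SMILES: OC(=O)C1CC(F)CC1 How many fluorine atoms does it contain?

Scan the SMILES for F atoms (remember two-letter symbols like Cl and Br are single atoms).
Fluorine count: 1.

1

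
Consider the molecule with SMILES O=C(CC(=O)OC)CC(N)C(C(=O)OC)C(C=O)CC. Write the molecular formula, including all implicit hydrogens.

C13H21NO6

Walk through each heavy atom and fill implicit hydrogens from standard valence (C 4, N 3, O 2, S 2, halogen 1):
  atom 1: O, bond orders sum to 2 (valence 2) → 0 H
  atom 2: C, bond orders sum to 4 (valence 4) → 0 H
  atom 3: C, bond orders sum to 2 (valence 4) → 2 H
  atom 4: C, bond orders sum to 4 (valence 4) → 0 H
  atom 5: O, bond orders sum to 2 (valence 2) → 0 H
  atom 6: O, bond orders sum to 2 (valence 2) → 0 H
  atom 7: C, bond orders sum to 1 (valence 4) → 3 H
  atom 8: C, bond orders sum to 2 (valence 4) → 2 H
  atom 9: C, bond orders sum to 3 (valence 4) → 1 H
  atom 10: N, bond orders sum to 1 (valence 3) → 2 H
  atom 11: C, bond orders sum to 3 (valence 4) → 1 H
  atom 12: C, bond orders sum to 4 (valence 4) → 0 H
  atom 13: O, bond orders sum to 2 (valence 2) → 0 H
  atom 14: O, bond orders sum to 2 (valence 2) → 0 H
  atom 15: C, bond orders sum to 1 (valence 4) → 3 H
  atom 16: C, bond orders sum to 3 (valence 4) → 1 H
  atom 17: C, bond orders sum to 3 (valence 4) → 1 H
  atom 18: O, bond orders sum to 2 (valence 2) → 0 H
  atom 19: C, bond orders sum to 2 (valence 4) → 2 H
  atom 20: C, bond orders sum to 1 (valence 4) → 3 H
Totals → C:13, H:21, N:1, O:6.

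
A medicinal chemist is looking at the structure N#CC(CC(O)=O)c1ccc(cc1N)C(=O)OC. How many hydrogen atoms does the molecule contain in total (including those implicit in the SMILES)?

12

Walk through each heavy atom and fill implicit hydrogens from standard valence (C 4, N 3, O 2, S 2, halogen 1); for lowercase aromatic atoms, an aromatic c carries 1 H when it has two neighbours and 0 H with three, and aromatic n carries 0 H:
  atom 1: N, bond orders sum to 3 (valence 3) → 0 H
  atom 2: C, bond orders sum to 4 (valence 4) → 0 H
  atom 3: C, bond orders sum to 3 (valence 4) → 1 H
  atom 4: C, bond orders sum to 2 (valence 4) → 2 H
  atom 5: C, bond orders sum to 4 (valence 4) → 0 H
  atom 6: O, bond orders sum to 1 (valence 2) → 1 H
  atom 7: O, bond orders sum to 2 (valence 2) → 0 H
  atom 8: aromatic c, 3 neighbours → 0 H
  atom 9: aromatic c, 2 neighbours → 1 H
  atom 10: aromatic c, 2 neighbours → 1 H
  atom 11: aromatic c, 3 neighbours → 0 H
  atom 12: aromatic c, 2 neighbours → 1 H
  atom 13: aromatic c, 3 neighbours → 0 H
  atom 14: N, bond orders sum to 1 (valence 3) → 2 H
  atom 15: C, bond orders sum to 4 (valence 4) → 0 H
  atom 16: O, bond orders sum to 2 (valence 2) → 0 H
  atom 17: O, bond orders sum to 2 (valence 2) → 0 H
  atom 18: C, bond orders sum to 1 (valence 4) → 3 H
Total hydrogens: 12.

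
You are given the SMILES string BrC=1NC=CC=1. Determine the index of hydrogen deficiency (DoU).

3

Molecular formula: C4H4BrN.
DoU = (2C + 2 + N − H − X) / 2, where X is the halogen count and O/S are ignored.
    = (2·4 + 2 + 1 − 4 − 1) / 2 = 6 / 2 = 3.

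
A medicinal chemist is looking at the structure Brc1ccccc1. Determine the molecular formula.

C6H5Br

Walk through each heavy atom and fill implicit hydrogens from standard valence (C 4, N 3, O 2, S 2, halogen 1); for lowercase aromatic atoms, an aromatic c carries 1 H when it has two neighbours and 0 H with three, and aromatic n carries 0 H:
  atom 1: Br (halogen, monovalent) → 0 H
  atom 2: aromatic c, 3 neighbours → 0 H
  atom 3: aromatic c, 2 neighbours → 1 H
  atom 4: aromatic c, 2 neighbours → 1 H
  atom 5: aromatic c, 2 neighbours → 1 H
  atom 6: aromatic c, 2 neighbours → 1 H
  atom 7: aromatic c, 2 neighbours → 1 H
Totals → C:6, H:5, Br:1.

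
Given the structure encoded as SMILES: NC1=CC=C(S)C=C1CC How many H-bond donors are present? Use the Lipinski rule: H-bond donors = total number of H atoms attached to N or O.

Donors: find every N or O and count the H atoms it carries.
  atom 1 (N): bond orders sum to 1 → 2 H
Lipinski HBD = 2.

2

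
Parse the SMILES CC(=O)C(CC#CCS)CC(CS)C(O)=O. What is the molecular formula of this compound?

Walk through each heavy atom and fill implicit hydrogens from standard valence (C 4, N 3, O 2, S 2, halogen 1):
  atom 1: C, bond orders sum to 1 (valence 4) → 3 H
  atom 2: C, bond orders sum to 4 (valence 4) → 0 H
  atom 3: O, bond orders sum to 2 (valence 2) → 0 H
  atom 4: C, bond orders sum to 3 (valence 4) → 1 H
  atom 5: C, bond orders sum to 2 (valence 4) → 2 H
  atom 6: C, bond orders sum to 4 (valence 4) → 0 H
  atom 7: C, bond orders sum to 4 (valence 4) → 0 H
  atom 8: C, bond orders sum to 2 (valence 4) → 2 H
  atom 9: S, bond orders sum to 1 (valence 2) → 1 H
  atom 10: C, bond orders sum to 2 (valence 4) → 2 H
  atom 11: C, bond orders sum to 3 (valence 4) → 1 H
  atom 12: C, bond orders sum to 2 (valence 4) → 2 H
  atom 13: S, bond orders sum to 1 (valence 2) → 1 H
  atom 14: C, bond orders sum to 4 (valence 4) → 0 H
  atom 15: O, bond orders sum to 1 (valence 2) → 1 H
  atom 16: O, bond orders sum to 2 (valence 2) → 0 H
Totals → C:11, H:16, O:3, S:2.
In Hill order: C11H16O3S2.

C11H16O3S2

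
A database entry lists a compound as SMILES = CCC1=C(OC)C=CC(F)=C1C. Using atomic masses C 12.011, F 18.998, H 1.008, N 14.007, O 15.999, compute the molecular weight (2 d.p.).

168.21 g/mol

First, the molecular formula is C10H13FO (counting implicit H from valence).
  C: 10 × 12.011 = 120.110
  F: 1 × 18.998 = 18.998
  H: 13 × 1.008 = 13.104
  O: 1 × 15.999 = 15.999
Sum: 10×12.011 + 1×18.998 + 13×1.008 + 1×15.999 = 168.211 → 168.21 g/mol.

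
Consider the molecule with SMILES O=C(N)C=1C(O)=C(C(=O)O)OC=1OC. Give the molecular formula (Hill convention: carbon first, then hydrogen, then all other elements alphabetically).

Walk through each heavy atom and fill implicit hydrogens from standard valence (C 4, N 3, O 2, S 2, halogen 1):
  atom 1: O, bond orders sum to 2 (valence 2) → 0 H
  atom 2: C, bond orders sum to 4 (valence 4) → 0 H
  atom 3: N, bond orders sum to 1 (valence 3) → 2 H
  atom 4: C, bond orders sum to 4 (valence 4) → 0 H
  atom 5: C, bond orders sum to 4 (valence 4) → 0 H
  atom 6: O, bond orders sum to 1 (valence 2) → 1 H
  atom 7: C, bond orders sum to 4 (valence 4) → 0 H
  atom 8: C, bond orders sum to 4 (valence 4) → 0 H
  atom 9: O, bond orders sum to 2 (valence 2) → 0 H
  atom 10: O, bond orders sum to 1 (valence 2) → 1 H
  atom 11: O, bond orders sum to 2 (valence 2) → 0 H
  atom 12: C, bond orders sum to 4 (valence 4) → 0 H
  atom 13: O, bond orders sum to 2 (valence 2) → 0 H
  atom 14: C, bond orders sum to 1 (valence 4) → 3 H
Totals → C:7, H:7, N:1, O:6.
In Hill order: C7H7NO6.

C7H7NO6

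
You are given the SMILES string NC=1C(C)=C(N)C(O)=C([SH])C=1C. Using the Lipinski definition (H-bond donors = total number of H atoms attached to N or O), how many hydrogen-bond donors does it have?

Donors: find every N or O and count the H atoms it carries.
  atom 1 (N): bond orders sum to 1 → 2 H
  atom 6 (N): bond orders sum to 1 → 2 H
  atom 8 (O): bond orders sum to 1 → 1 H
Lipinski HBD = 5.

5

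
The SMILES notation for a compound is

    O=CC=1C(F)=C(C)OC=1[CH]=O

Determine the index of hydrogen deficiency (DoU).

Molecular formula: C7H5FO3.
DoU = (2C + 2 + N − H − X) / 2, where X is the halogen count and O/S are ignored.
    = (2·7 + 2 + 0 − 5 − 1) / 2 = 10 / 2 = 5.

5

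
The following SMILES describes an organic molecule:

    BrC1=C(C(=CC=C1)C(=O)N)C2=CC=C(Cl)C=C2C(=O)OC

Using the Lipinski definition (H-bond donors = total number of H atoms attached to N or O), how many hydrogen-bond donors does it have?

Donors: find every N or O and count the H atoms it carries.
  atom 9 (O): bond orders sum to 2 → 0 H
  atom 10 (N): bond orders sum to 1 → 2 H
  atom 19 (O): bond orders sum to 2 → 0 H
  atom 20 (O): bond orders sum to 2 → 0 H
Lipinski HBD = 2.

2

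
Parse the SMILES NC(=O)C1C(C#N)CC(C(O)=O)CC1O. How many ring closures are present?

In SMILES, each pair of matching ring-closure digits denotes one ring-closing bond; the number of such bonds equals the number of independent rings.
Ring-closure bonds here: 1.

1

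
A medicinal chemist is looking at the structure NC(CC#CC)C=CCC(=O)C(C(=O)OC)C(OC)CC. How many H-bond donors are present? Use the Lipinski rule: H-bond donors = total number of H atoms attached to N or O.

2

Donors: find every N or O and count the H atoms it carries.
  atom 1 (N): bond orders sum to 1 → 2 H
  atom 11 (O): bond orders sum to 2 → 0 H
  atom 14 (O): bond orders sum to 2 → 0 H
  atom 15 (O): bond orders sum to 2 → 0 H
  atom 18 (O): bond orders sum to 2 → 0 H
Lipinski HBD = 2.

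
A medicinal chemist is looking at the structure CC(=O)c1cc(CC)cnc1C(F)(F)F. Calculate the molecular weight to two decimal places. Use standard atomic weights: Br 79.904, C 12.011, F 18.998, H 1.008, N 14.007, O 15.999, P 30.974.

217.19 g/mol

First, the molecular formula is C10H10F3NO (counting implicit H from valence).
  C: 10 × 12.011 = 120.110
  F: 3 × 18.998 = 56.994
  H: 10 × 1.008 = 10.080
  N: 1 × 14.007 = 14.007
  O: 1 × 15.999 = 15.999
Sum: 10×12.011 + 3×18.998 + 10×1.008 + 1×14.007 + 1×15.999 = 217.190 → 217.19 g/mol.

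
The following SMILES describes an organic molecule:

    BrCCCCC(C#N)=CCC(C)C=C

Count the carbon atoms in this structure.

12

Count every carbon token in the SMILES (each C, including those in ring-closure positions and inside branches).
Carbon count: 12.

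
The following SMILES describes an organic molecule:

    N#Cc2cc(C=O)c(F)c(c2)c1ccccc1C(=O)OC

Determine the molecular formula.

Walk through each heavy atom and fill implicit hydrogens from standard valence (C 4, N 3, O 2, S 2, halogen 1); for lowercase aromatic atoms, an aromatic c carries 1 H when it has two neighbours and 0 H with three, and aromatic n carries 0 H:
  atom 1: N, bond orders sum to 3 (valence 3) → 0 H
  atom 2: C, bond orders sum to 4 (valence 4) → 0 H
  atom 3: aromatic c, 3 neighbours → 0 H
  atom 4: aromatic c, 2 neighbours → 1 H
  atom 5: aromatic c, 3 neighbours → 0 H
  atom 6: C, bond orders sum to 3 (valence 4) → 1 H
  atom 7: O, bond orders sum to 2 (valence 2) → 0 H
  atom 8: aromatic c, 3 neighbours → 0 H
  atom 9: F (halogen, monovalent) → 0 H
  atom 10: aromatic c, 3 neighbours → 0 H
  atom 11: aromatic c, 2 neighbours → 1 H
  atom 12: aromatic c, 3 neighbours → 0 H
  atom 13: aromatic c, 2 neighbours → 1 H
  atom 14: aromatic c, 2 neighbours → 1 H
  atom 15: aromatic c, 2 neighbours → 1 H
  atom 16: aromatic c, 2 neighbours → 1 H
  atom 17: aromatic c, 3 neighbours → 0 H
  atom 18: C, bond orders sum to 4 (valence 4) → 0 H
  atom 19: O, bond orders sum to 2 (valence 2) → 0 H
  atom 20: O, bond orders sum to 2 (valence 2) → 0 H
  atom 21: C, bond orders sum to 1 (valence 4) → 3 H
Totals → C:16, H:10, F:1, N:1, O:3.

C16H10FNO3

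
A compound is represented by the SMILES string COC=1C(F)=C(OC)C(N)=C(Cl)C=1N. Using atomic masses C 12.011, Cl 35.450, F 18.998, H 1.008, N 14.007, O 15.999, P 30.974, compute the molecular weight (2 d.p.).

220.63 g/mol

First, the molecular formula is C8H10ClFN2O2 (counting implicit H from valence).
  C: 8 × 12.011 = 96.088
  Cl: 1 × 35.450 = 35.450
  F: 1 × 18.998 = 18.998
  H: 10 × 1.008 = 10.080
  N: 2 × 14.007 = 28.014
  O: 2 × 15.999 = 31.998
Sum: 8×12.011 + 1×35.450 + 1×18.998 + 10×1.008 + 2×14.007 + 2×15.999 = 220.628 → 220.63 g/mol.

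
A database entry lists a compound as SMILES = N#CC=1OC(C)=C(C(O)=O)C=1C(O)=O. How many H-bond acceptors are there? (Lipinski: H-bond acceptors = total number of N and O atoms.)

N atoms: 1; O atoms: 5.
Lipinski HBA = 1 + 5 = 6.

6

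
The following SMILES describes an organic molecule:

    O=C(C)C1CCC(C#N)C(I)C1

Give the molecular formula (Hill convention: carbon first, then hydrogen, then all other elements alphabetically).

Walk through each heavy atom and fill implicit hydrogens from standard valence (C 4, N 3, O 2, S 2, halogen 1):
  atom 1: O, bond orders sum to 2 (valence 2) → 0 H
  atom 2: C, bond orders sum to 4 (valence 4) → 0 H
  atom 3: C, bond orders sum to 1 (valence 4) → 3 H
  atom 4: C, bond orders sum to 3 (valence 4) → 1 H
  atom 5: C, bond orders sum to 2 (valence 4) → 2 H
  atom 6: C, bond orders sum to 2 (valence 4) → 2 H
  atom 7: C, bond orders sum to 3 (valence 4) → 1 H
  atom 8: C, bond orders sum to 4 (valence 4) → 0 H
  atom 9: N, bond orders sum to 3 (valence 3) → 0 H
  atom 10: C, bond orders sum to 3 (valence 4) → 1 H
  atom 11: I (halogen, monovalent) → 0 H
  atom 12: C, bond orders sum to 2 (valence 4) → 2 H
Totals → C:9, H:12, I:1, N:1, O:1.
In Hill order: C9H12INO.

C9H12INO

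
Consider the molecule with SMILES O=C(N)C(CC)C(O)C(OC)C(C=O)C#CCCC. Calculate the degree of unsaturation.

4

Molecular formula: C14H23NO4.
DoU = (2C + 2 + N − H − X) / 2, where X is the halogen count and O/S are ignored.
    = (2·14 + 2 + 1 − 23 − 0) / 2 = 8 / 2 = 4.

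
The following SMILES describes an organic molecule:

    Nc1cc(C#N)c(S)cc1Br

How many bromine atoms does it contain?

Scan the SMILES for Br atoms (remember two-letter symbols like Cl and Br are single atoms).
Bromine count: 1.

1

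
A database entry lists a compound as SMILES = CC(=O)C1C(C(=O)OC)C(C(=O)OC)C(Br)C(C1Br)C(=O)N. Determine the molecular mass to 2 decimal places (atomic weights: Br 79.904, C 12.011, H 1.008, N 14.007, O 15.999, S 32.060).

First, the molecular formula is C13H17Br2NO6 (counting implicit H from valence).
  Br: 2 × 79.904 = 159.808
  C: 13 × 12.011 = 156.143
  H: 17 × 1.008 = 17.136
  N: 1 × 14.007 = 14.007
  O: 6 × 15.999 = 95.994
Sum: 2×79.904 + 13×12.011 + 17×1.008 + 1×14.007 + 6×15.999 = 443.088 → 443.09 g/mol.

443.09 g/mol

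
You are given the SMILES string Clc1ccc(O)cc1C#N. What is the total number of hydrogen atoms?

4

Walk through each heavy atom and fill implicit hydrogens from standard valence (C 4, N 3, O 2, S 2, halogen 1); for lowercase aromatic atoms, an aromatic c carries 1 H when it has two neighbours and 0 H with three, and aromatic n carries 0 H:
  atom 1: Cl (halogen, monovalent) → 0 H
  atom 2: aromatic c, 3 neighbours → 0 H
  atom 3: aromatic c, 2 neighbours → 1 H
  atom 4: aromatic c, 2 neighbours → 1 H
  atom 5: aromatic c, 3 neighbours → 0 H
  atom 6: O, bond orders sum to 1 (valence 2) → 1 H
  atom 7: aromatic c, 2 neighbours → 1 H
  atom 8: aromatic c, 3 neighbours → 0 H
  atom 9: C, bond orders sum to 4 (valence 4) → 0 H
  atom 10: N, bond orders sum to 3 (valence 3) → 0 H
Total hydrogens: 4.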